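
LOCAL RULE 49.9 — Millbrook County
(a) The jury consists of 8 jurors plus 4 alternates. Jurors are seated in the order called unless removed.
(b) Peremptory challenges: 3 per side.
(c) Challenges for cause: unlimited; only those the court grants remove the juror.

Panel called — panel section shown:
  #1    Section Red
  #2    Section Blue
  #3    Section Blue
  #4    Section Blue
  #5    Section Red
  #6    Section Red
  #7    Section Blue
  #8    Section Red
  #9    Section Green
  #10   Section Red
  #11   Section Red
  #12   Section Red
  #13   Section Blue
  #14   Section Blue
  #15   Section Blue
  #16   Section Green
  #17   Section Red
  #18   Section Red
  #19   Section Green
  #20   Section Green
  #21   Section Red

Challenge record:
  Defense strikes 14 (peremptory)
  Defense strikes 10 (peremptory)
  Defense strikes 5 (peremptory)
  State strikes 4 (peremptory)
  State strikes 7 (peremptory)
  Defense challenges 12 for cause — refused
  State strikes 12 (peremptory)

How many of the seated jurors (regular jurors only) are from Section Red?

4

Removed: #4, #5, #7, #10, #12, #14.
Seated jurors 1–8: #1, #2, #3, #6, #8, #9, #11, #13 (alternates #15, #16, #17, #18 not counted).
Of those, in Section Red: #1, #6, #8, #11 → 4.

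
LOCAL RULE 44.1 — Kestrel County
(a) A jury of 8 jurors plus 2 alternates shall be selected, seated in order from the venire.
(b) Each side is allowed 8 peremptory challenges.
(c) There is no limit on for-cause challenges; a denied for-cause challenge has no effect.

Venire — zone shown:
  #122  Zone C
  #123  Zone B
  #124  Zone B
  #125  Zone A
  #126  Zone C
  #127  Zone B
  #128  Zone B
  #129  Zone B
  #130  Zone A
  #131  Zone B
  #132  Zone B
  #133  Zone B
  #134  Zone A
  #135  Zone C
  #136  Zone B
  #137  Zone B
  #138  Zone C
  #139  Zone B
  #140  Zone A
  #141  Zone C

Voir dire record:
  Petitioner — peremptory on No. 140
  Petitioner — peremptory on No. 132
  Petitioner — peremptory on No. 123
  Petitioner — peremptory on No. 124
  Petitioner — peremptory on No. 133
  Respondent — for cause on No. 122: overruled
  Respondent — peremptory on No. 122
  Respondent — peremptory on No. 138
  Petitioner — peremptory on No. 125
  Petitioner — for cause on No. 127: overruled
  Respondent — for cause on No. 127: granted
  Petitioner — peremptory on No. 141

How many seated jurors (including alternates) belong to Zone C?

Removed: #122, #123, #124, #125, #127, #132, #133, #138, #140, #141.
Seated (10 incl. alternates): #126, #128, #129, #130, #131, #134, #135, #136, #137, #139.
Of those, in Zone C: #126, #135 → 2.

2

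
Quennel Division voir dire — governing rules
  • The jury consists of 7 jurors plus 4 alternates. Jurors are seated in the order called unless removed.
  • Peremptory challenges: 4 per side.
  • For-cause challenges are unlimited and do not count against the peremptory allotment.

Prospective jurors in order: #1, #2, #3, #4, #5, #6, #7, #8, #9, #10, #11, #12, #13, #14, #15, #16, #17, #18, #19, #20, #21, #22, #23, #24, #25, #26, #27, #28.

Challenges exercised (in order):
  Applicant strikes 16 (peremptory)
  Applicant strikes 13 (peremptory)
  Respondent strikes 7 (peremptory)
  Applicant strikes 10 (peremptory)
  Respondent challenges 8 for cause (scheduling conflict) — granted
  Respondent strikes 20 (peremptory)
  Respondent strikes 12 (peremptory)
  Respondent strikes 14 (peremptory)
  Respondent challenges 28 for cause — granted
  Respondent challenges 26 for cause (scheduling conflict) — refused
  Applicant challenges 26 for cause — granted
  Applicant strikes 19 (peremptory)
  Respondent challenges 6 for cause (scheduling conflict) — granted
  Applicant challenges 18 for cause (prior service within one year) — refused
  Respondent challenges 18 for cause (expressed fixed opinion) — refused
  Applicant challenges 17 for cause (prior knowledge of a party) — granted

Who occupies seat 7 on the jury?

Removed: #6, #7, #8, #10, #12, #13, #14, #16, #17, #19, #20, #26, #28. (#18 stays — for-cause denied.)
Filling seats in venire order through position 7: #1, #2, #3, #4, #5, #9, #11.
So seat 7 is #11.

11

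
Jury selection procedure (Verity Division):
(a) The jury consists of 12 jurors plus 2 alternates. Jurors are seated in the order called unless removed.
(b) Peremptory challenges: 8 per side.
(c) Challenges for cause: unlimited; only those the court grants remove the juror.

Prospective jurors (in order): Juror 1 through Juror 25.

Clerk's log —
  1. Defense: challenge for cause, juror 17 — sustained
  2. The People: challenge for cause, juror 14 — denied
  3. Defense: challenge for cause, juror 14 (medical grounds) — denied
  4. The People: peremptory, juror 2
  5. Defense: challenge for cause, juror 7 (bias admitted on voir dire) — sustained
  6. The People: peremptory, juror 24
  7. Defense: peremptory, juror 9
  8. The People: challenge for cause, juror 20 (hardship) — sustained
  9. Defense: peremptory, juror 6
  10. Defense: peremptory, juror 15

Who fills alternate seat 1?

Removed: #2, #6, #7, #9, #15, #17, #20, #24. (#14 stays — for-cause denied.)
Filling seats in venire order through position 13: #1, #3, #4, #5, #8, #10, #11, #12, #13, #14, #16, #18, #19.
So alternate 1 is #19.

19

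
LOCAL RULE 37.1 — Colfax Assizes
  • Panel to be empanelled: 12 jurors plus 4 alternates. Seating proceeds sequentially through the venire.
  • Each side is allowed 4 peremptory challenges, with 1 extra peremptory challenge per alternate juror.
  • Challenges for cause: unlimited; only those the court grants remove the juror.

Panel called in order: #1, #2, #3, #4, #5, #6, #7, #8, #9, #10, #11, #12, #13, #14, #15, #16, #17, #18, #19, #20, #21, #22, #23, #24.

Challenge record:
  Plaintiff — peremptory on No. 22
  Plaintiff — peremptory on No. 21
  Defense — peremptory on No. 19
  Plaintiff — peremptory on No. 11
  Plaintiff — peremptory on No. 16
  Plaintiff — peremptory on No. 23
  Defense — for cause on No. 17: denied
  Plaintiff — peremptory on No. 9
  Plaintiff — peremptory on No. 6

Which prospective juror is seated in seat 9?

12

Removed: #6, #9, #11, #16, #19, #21, #22, #23. (#17 stays — for-cause denied.)
Seating in order: seats 1–12 → #1, #2, #3, #4, #5, #7, #8, #10, #12, #13, #14, #15; alternates → #17, #18, #20, #24.
So seat 9 is #12.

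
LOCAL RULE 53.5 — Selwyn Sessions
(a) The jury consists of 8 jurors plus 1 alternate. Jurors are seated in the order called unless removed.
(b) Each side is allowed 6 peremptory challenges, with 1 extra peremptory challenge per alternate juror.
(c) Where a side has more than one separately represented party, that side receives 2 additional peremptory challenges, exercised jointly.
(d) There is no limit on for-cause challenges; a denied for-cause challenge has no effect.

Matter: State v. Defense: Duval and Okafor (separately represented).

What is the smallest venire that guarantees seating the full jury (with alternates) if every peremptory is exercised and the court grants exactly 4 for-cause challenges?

29

Seats to fill: 8 + 1 alternates = 9.
Peremptories — State: 6 + 1×1 = 7; Defense: 6 + 1×1 + 2 = 9; total 16.
For-cause removals: 4.
Minimum venire: 9 + 16 + 4 = 29.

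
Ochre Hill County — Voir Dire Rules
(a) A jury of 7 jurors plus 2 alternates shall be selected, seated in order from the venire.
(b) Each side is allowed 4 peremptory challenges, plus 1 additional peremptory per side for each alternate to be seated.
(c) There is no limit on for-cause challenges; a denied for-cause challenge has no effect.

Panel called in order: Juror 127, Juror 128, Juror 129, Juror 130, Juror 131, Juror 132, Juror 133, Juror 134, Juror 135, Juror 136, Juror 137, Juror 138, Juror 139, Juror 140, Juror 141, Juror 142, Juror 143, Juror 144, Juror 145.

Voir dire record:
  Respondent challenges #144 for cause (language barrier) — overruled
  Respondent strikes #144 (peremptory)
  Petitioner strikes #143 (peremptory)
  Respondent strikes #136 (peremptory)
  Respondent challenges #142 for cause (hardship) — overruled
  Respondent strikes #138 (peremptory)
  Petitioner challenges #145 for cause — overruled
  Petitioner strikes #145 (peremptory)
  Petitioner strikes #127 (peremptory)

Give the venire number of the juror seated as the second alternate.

Removed: #127, #136, #138, #143, #144, #145. (#142 stays — for-cause denied.)
Filling seats in venire order through position 9: #128, #129, #130, #131, #132, #133, #134, #135, #137.
So alternate 2 is #137.

137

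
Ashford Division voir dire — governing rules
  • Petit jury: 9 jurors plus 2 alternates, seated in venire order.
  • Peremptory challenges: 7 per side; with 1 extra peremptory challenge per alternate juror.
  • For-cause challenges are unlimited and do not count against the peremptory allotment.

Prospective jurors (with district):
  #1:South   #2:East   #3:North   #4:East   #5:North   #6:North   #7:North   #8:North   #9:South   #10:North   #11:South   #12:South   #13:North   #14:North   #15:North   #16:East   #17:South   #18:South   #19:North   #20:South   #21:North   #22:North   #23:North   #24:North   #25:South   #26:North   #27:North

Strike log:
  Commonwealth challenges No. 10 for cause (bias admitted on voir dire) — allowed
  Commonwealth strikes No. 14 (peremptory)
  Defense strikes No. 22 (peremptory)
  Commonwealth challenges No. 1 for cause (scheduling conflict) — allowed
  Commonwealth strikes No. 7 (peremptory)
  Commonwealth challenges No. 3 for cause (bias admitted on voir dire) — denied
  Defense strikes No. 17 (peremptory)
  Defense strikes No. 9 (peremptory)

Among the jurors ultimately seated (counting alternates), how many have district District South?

2

Removed: #1, #7, #9, #10, #14, #17, #22.
Seated (11 incl. alternates): #2, #3, #4, #5, #6, #8, #11, #12, #13, #15, #16.
Of those, in District South: #11, #12 → 2.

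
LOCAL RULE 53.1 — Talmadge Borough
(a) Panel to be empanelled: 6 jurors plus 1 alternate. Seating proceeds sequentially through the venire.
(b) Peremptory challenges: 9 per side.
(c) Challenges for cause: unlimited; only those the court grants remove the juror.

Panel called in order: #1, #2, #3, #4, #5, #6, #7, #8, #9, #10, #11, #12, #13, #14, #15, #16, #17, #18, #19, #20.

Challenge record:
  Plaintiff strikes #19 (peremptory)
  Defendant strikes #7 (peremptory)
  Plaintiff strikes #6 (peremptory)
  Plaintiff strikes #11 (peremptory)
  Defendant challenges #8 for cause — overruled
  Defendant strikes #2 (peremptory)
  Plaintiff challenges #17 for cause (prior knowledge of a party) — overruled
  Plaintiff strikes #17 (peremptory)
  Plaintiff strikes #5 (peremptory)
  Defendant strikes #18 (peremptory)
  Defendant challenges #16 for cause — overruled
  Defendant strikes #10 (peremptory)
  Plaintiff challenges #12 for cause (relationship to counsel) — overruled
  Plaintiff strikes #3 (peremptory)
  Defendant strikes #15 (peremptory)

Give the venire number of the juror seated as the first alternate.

14

Removed: #2, #3, #5, #6, #7, #10, #11, #15, #17, #18, #19. (#8, #12, #16 stay — for-cause denied.)
Seating in order: seats 1–6 → #1, #4, #8, #9, #12, #13; alternates → #14.
So alternate 1 is #14.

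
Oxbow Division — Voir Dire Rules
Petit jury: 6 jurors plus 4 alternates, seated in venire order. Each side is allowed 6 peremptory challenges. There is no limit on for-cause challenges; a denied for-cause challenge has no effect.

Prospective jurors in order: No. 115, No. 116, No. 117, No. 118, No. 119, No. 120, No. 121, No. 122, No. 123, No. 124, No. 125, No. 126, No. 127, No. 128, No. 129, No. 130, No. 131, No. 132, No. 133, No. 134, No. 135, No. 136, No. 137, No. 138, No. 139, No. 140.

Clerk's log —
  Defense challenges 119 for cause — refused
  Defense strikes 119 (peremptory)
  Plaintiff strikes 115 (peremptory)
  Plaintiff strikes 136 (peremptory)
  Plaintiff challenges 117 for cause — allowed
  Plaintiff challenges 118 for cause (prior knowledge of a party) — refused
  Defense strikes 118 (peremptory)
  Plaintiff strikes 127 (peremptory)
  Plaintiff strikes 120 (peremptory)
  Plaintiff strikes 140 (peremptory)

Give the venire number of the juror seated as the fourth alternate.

Removed: #115, #117, #118, #119, #120, #127, #136, #140.
Seating in order: seats 1–6 → #116, #121, #122, #123, #124, #125; alternates → #126, #128, #129, #130.
So alternate 4 is #130.

130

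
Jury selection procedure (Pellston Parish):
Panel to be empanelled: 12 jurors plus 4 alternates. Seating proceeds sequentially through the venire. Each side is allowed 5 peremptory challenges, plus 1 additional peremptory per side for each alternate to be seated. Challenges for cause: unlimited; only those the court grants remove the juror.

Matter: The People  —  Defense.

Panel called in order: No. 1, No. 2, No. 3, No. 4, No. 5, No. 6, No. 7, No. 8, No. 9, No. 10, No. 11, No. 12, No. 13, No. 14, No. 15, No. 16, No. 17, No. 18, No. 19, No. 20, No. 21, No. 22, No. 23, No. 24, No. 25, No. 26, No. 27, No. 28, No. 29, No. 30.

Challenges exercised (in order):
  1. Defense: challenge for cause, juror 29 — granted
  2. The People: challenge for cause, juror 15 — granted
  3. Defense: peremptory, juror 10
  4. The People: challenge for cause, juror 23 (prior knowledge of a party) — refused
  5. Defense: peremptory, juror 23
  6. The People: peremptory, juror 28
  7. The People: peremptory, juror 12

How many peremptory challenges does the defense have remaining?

Defense allotment: 5 base + 1 × 4 alternates = 9.
Defense peremptories used: #10, #23 — 2 (the for-cause on #29 doesn't count).
Remaining: 9 − 2 = 7.

7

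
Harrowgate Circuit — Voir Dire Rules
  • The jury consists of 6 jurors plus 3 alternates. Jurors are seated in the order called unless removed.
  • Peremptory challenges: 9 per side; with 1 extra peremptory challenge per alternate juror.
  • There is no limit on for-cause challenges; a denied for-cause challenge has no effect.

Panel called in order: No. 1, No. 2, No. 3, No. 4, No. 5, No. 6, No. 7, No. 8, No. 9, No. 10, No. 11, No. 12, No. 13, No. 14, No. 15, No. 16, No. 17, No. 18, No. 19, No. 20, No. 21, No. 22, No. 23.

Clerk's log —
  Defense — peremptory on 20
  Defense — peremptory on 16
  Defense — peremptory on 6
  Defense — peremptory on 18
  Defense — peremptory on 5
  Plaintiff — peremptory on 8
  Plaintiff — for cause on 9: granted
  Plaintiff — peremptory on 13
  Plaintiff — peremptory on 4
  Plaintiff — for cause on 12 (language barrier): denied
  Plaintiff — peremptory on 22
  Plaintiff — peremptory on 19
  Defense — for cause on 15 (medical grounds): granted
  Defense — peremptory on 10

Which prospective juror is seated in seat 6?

12

Removed: #4, #5, #6, #8, #9, #10, #13, #15, #16, #18, #19, #20, #22. (#12 stays — for-cause denied.)
Seating in order: seats 1–6 → #1, #2, #3, #7, #11, #12; alternates → #14, #17, #21.
So seat 6 is #12.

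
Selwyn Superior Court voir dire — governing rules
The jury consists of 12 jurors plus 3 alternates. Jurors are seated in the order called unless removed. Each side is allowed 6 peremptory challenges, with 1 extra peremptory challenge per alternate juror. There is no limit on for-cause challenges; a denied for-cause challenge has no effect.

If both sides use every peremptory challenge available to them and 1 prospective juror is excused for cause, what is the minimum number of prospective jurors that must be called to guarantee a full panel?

Seats to fill: 12 + 3 alternates = 15.
Peremptories: 6 + 1×3 = 9 per side × 2 sides = 18.
For-cause removals: 1.
Minimum venire: 15 + 18 + 1 = 34.

34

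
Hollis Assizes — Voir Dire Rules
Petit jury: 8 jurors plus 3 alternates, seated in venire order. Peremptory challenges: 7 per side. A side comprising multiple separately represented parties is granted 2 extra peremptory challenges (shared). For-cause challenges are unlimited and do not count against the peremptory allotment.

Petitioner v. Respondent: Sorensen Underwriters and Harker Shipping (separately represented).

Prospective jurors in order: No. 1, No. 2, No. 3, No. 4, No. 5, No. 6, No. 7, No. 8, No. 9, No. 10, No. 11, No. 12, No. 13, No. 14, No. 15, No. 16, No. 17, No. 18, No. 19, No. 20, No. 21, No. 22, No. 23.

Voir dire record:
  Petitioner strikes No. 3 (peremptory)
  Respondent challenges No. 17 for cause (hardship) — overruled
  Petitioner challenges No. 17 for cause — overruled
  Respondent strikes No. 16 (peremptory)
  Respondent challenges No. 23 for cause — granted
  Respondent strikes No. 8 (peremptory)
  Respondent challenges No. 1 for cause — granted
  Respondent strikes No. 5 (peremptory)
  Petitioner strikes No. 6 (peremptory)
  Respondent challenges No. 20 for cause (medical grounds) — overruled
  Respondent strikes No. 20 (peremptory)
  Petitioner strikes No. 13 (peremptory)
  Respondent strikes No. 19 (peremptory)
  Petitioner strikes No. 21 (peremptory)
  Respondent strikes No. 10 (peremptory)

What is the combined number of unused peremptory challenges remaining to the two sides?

Petitioner allotment: 7. Respondent allotment: 7 base + 2 multi-party = 9.
Petitioner peremptories used: #3, #6, #13, #21 — 4 (the for-cause on #17 doesn't count).
Respondent peremptories used: #16, #8, #5, #20, #19, #10 — 6 (for-cause on #17, #23, #1, #20 don't count).
Remaining: (7 − 4) + (9 − 6) = 6.

6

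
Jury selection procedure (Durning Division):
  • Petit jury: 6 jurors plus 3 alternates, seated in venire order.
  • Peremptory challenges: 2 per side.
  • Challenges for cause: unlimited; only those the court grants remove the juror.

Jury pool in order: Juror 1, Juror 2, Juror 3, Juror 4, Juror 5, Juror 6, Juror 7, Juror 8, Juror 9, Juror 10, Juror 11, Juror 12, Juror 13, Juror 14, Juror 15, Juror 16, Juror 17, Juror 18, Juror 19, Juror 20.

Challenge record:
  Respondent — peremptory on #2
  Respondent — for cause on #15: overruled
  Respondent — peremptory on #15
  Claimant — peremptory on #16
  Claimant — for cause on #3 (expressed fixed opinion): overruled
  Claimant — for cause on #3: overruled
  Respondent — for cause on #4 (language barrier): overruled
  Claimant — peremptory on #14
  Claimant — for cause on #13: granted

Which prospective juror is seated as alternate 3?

10

Removed: #2, #13, #14, #15, #16. (#3, #4 stay — for-cause denied.)
Filling seats in venire order through position 9: #1, #3, #4, #5, #6, #7, #8, #9, #10.
So alternate 3 is #10.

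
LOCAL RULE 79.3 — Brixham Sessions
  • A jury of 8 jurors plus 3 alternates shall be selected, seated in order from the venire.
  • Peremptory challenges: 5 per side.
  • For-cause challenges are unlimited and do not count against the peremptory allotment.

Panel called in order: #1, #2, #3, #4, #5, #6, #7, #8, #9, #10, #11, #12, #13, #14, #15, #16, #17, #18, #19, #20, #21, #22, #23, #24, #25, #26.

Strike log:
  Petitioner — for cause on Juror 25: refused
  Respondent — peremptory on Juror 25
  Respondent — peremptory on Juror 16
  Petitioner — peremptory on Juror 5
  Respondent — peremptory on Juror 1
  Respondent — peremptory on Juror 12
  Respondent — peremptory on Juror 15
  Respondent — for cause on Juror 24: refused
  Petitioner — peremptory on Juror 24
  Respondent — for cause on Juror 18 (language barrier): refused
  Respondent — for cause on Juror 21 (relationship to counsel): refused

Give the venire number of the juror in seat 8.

Removed: #1, #5, #12, #15, #16, #24, #25. (#18, #21 stay — for-cause denied.)
Seating in order: seats 1–8 → #2, #3, #4, #6, #7, #8, #9, #10; alternates → #11, #13, #14.
So seat 8 is #10.

10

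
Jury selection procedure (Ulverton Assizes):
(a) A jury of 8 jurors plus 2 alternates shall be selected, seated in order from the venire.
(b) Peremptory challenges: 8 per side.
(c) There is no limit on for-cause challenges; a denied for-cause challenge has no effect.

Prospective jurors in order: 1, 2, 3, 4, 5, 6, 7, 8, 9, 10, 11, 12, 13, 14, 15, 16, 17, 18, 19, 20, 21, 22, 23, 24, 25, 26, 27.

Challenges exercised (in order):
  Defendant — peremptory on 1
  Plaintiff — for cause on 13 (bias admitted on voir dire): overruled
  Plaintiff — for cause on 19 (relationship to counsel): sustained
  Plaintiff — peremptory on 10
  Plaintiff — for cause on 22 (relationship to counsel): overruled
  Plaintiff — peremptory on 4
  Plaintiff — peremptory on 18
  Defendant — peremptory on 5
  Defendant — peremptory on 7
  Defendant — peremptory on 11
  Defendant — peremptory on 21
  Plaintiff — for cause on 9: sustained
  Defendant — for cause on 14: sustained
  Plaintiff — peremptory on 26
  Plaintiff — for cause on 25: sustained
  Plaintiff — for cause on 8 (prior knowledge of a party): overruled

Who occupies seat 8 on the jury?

Removed: #1, #4, #5, #7, #9, #10, #11, #14, #18, #19, #21, #25, #26. (#8, #13, #22 stay — for-cause denied.)
Seating in order: seats 1–8 → #2, #3, #6, #8, #12, #13, #15, #16; alternates → #17, #20.
So seat 8 is #16.

16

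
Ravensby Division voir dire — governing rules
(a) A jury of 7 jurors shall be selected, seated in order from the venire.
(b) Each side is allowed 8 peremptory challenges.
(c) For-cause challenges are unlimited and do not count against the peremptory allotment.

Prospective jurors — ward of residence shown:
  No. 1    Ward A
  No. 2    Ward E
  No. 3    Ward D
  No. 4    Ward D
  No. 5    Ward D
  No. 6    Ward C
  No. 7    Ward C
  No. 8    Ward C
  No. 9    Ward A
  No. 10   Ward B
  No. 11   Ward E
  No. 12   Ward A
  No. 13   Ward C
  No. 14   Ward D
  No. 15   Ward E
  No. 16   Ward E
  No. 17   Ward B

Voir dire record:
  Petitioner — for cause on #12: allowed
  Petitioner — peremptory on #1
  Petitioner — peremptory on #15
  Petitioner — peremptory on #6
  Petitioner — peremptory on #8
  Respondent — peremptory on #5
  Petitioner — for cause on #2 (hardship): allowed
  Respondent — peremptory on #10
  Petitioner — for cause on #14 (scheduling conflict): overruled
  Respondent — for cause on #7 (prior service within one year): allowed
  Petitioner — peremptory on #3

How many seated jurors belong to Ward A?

Removed: #1, #2, #3, #5, #6, #7, #8, #10, #12, #15.
Seated jurors 1–7: #4, #9, #11, #13, #14, #16, #17.
Of those, in Ward A: #9 → 1.

1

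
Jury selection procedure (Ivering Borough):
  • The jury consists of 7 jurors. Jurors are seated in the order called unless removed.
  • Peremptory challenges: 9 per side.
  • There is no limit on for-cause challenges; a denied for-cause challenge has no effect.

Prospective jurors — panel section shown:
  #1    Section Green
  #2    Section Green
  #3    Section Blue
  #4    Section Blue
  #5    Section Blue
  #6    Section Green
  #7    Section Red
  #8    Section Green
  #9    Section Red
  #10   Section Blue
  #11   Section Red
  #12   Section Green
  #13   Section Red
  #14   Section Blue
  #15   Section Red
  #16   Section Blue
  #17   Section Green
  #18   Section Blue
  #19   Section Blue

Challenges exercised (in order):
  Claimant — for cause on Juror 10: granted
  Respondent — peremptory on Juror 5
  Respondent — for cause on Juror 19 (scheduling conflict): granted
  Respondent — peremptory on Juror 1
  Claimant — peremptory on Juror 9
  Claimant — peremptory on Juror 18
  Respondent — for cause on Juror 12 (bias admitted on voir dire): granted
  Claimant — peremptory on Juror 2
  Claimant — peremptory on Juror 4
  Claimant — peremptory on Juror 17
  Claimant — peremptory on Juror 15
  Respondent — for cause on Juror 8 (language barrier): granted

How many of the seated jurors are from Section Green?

Removed: #1, #2, #4, #5, #8, #9, #10, #12, #15, #17, #18, #19.
Seated jurors 1–7: #3, #6, #7, #11, #13, #14, #16.
Of those, in Section Green: #6 → 1.

1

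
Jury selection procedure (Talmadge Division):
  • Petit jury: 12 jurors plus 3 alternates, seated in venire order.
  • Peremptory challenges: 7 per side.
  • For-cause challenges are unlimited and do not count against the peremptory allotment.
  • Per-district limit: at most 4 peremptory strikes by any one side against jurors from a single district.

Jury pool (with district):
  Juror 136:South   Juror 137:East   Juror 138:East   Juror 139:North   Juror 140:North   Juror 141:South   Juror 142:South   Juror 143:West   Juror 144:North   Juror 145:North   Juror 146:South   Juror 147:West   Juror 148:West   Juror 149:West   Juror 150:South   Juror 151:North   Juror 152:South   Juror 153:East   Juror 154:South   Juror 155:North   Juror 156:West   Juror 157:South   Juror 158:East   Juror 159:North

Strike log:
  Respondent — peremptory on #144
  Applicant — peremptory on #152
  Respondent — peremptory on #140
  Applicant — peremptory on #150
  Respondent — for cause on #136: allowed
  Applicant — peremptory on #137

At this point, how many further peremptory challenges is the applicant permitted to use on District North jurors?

4

Applicant peremptories so far: #152, #150, #137 — 3 of 7 used, 4 left overall.
Against District North: none yet — per-district cap 4 leaves 4.
Binding limit: min(4, 4) = 4.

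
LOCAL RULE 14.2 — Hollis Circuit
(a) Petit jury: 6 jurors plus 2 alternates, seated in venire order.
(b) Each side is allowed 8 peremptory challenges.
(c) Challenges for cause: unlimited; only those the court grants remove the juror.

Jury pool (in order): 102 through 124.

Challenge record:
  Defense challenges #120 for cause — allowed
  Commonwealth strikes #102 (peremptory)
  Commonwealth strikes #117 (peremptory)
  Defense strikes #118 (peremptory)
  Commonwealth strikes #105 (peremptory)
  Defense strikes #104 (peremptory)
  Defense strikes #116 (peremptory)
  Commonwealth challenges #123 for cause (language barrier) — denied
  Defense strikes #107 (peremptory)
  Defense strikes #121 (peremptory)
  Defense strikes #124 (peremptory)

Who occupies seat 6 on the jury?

Removed: #102, #104, #105, #107, #116, #117, #118, #120, #121, #124. (#123 stays — for-cause denied.)
Seating in order: seats 1–6 → #103, #106, #108, #109, #110, #111; alternates → #112, #113.
So seat 6 is #111.

111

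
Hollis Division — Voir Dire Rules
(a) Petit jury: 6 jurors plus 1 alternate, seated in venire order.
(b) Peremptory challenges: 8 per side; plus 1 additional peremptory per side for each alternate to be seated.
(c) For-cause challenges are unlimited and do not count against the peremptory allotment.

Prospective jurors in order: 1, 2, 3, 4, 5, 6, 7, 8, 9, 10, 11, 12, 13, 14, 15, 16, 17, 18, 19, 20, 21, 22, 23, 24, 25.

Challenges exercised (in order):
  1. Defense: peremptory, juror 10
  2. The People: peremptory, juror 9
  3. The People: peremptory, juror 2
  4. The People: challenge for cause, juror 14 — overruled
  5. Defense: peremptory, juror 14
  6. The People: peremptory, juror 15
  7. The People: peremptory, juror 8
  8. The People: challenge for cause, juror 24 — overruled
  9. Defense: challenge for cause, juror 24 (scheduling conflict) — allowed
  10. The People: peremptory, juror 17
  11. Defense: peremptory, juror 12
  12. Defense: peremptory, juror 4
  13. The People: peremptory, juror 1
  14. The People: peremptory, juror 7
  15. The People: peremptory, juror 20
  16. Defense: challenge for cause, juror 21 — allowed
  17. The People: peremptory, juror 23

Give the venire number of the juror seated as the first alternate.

18

Removed: #1, #2, #4, #7, #8, #9, #10, #12, #14, #15, #17, #20, #21, #23, #24.
Seating in order: seats 1–6 → #3, #5, #6, #11, #13, #16; alternates → #18.
So alternate 1 is #18.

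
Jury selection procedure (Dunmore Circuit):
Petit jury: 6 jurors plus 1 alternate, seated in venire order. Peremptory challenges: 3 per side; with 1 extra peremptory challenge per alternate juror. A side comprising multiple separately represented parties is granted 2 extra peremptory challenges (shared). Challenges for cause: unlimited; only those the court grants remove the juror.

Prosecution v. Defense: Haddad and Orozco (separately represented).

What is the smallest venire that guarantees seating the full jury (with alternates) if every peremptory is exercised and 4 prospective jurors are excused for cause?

21

Seats to fill: 6 + 1 alternates = 7.
Peremptories — Prosecution: 3 + 1×1 = 4; Defense: 3 + 1×1 + 2 = 6; total 10.
For-cause removals: 4.
Minimum venire: 7 + 10 + 4 = 21.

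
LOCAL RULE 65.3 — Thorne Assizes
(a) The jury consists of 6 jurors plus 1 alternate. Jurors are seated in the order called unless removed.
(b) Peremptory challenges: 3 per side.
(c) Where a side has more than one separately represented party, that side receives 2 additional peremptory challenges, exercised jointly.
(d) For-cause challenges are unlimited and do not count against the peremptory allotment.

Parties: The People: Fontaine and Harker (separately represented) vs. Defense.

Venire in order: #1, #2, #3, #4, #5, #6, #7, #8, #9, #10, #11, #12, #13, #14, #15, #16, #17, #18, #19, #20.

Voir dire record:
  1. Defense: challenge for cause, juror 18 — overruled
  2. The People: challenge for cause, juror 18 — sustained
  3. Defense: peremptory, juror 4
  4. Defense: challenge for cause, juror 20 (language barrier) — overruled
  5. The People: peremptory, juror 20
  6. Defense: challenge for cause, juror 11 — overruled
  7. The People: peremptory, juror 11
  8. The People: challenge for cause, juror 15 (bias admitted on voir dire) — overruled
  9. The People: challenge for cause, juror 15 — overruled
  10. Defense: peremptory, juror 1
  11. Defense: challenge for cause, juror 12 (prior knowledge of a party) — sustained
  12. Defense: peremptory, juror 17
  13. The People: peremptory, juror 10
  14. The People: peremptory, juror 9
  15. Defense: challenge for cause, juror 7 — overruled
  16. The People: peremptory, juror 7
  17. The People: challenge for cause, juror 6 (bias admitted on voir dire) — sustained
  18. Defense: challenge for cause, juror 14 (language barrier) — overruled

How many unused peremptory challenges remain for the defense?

0

Defense allotment: 3.
Defense peremptories used: #4, #1, #17 — 3 (for-cause on #18, #20, #11, #12, #7, #14 don't count).
Remaining: 3 − 3 = 0.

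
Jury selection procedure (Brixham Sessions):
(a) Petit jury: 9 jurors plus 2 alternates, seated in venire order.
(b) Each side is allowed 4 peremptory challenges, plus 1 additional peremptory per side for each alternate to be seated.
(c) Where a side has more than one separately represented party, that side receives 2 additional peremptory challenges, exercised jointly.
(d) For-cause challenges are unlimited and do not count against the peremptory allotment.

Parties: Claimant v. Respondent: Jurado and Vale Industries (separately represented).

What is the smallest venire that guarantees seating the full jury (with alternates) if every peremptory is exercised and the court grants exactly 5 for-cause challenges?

Seats to fill: 9 + 2 alternates = 11.
Peremptories — Claimant: 4 + 1×2 = 6; Respondent: 4 + 1×2 + 2 = 8; total 14.
For-cause removals: 5.
Minimum venire: 11 + 14 + 5 = 30.

30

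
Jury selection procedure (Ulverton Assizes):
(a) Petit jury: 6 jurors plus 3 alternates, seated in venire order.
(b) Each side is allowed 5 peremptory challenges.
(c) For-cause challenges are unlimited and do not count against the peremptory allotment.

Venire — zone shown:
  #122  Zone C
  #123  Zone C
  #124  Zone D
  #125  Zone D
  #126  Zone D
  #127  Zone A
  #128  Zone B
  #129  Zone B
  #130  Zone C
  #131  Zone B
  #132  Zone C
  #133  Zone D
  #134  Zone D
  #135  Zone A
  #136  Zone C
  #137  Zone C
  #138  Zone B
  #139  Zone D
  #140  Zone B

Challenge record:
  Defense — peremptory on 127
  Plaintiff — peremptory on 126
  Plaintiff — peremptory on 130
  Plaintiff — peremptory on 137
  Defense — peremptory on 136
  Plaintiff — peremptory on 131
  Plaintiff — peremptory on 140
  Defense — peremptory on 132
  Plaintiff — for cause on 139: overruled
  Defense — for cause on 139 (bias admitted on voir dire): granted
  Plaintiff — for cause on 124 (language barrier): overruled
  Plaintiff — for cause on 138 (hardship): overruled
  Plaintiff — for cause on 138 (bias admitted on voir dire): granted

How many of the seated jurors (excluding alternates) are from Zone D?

Removed: #126, #127, #130, #131, #132, #136, #137, #138, #139, #140.
Seated jurors 1–6: #122, #123, #124, #125, #128, #129 (alternates #133, #134, #135 not counted).
Of those, in Zone D: #124, #125 → 2.

2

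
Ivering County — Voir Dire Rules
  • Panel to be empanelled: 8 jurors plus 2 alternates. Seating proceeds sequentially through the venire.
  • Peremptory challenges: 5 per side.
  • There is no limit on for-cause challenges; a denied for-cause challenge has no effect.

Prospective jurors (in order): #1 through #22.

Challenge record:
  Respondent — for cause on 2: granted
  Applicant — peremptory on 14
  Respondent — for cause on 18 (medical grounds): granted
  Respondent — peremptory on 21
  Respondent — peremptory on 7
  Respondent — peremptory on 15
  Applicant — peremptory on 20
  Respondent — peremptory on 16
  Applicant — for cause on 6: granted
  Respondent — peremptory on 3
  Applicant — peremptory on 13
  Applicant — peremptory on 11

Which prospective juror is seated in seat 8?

Removed: #2, #3, #6, #7, #11, #13, #14, #15, #16, #18, #20, #21.
Seating in order: seats 1–8 → #1, #4, #5, #8, #9, #10, #12, #17; alternates → #19, #22.
So seat 8 is #17.

17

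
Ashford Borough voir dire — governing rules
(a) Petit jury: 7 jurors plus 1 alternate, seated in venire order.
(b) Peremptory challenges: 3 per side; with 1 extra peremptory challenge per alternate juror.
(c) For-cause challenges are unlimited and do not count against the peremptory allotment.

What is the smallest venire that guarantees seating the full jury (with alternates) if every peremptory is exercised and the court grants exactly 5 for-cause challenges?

Seats to fill: 7 + 1 alternates = 8.
Peremptories: 3 + 1×1 = 4 per side × 2 sides = 8.
For-cause removals: 5.
Minimum venire: 8 + 8 + 5 = 21.

21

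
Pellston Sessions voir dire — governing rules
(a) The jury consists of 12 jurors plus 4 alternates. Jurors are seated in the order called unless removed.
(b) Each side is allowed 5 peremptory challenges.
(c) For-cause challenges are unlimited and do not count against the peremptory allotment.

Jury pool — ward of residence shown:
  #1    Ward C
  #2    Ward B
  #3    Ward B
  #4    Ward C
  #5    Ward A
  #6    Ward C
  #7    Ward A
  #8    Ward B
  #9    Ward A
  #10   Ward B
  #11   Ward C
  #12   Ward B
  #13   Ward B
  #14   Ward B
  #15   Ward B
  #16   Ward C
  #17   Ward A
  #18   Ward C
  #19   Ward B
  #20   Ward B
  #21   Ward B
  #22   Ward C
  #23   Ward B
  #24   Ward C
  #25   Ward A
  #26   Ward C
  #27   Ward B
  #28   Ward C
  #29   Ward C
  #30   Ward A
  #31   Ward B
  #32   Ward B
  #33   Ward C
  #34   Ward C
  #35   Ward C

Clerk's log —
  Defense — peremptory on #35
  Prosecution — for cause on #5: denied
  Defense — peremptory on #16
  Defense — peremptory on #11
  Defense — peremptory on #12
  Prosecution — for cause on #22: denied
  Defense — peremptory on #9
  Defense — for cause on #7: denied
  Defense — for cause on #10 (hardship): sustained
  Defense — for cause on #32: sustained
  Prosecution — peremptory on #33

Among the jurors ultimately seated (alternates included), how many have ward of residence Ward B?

Removed: #9, #10, #11, #12, #16, #32, #33, #35.
Seated (16 incl. alternates): #1, #2, #3, #4, #5, #6, #7, #8, #13, #14, #15, #17, #18, #19, #20, #21.
Of those, in Ward B: #2, #3, #8, #13, #14, #15, #19, #20, #21 → 9.

9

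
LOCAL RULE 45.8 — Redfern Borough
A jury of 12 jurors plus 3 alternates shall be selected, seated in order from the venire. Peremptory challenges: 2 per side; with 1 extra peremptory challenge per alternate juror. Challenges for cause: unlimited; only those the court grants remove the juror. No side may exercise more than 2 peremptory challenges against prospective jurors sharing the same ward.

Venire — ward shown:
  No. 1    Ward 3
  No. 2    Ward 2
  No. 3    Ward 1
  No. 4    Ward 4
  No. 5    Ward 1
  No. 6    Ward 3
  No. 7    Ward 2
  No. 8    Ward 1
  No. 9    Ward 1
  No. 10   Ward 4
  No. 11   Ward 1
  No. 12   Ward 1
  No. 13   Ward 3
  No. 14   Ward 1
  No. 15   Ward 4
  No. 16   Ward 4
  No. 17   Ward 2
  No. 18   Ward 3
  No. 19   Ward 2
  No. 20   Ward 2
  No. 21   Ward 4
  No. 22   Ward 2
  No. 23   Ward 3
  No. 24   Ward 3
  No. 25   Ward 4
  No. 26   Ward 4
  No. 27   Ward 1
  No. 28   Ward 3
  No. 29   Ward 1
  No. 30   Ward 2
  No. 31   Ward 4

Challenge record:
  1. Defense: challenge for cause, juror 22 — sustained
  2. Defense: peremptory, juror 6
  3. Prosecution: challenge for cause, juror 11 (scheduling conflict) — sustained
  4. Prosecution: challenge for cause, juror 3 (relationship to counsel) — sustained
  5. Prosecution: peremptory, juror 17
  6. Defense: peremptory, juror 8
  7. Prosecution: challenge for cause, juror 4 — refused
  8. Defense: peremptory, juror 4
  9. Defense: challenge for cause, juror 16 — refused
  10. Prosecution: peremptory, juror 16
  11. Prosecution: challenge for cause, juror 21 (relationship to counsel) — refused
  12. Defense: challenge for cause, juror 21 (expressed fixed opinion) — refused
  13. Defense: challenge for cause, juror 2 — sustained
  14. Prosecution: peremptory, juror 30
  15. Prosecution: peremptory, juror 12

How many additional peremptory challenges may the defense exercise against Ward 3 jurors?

Defense peremptories so far: #6, #8, #4 — 3 of 5 used, 2 left overall.
Against Ward 3: #6 — 1 used; per-ward cap 2 leaves 1.
Binding limit: min(2, 1) = 1.

1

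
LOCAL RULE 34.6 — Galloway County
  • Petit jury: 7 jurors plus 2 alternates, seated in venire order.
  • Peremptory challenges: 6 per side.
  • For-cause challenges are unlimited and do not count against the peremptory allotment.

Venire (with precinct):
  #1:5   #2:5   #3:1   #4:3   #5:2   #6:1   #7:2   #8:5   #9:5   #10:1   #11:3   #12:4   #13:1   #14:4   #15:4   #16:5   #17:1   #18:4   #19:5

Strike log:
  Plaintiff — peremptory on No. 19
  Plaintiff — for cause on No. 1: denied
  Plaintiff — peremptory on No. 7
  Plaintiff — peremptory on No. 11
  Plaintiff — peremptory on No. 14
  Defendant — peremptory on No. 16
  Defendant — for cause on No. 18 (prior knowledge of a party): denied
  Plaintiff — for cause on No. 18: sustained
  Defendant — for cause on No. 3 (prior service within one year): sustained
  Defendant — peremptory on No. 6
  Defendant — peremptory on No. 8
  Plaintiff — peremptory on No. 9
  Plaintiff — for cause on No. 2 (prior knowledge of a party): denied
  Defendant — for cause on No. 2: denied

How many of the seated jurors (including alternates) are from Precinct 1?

3

Removed: #3, #6, #7, #8, #9, #11, #14, #16, #18, #19.
Seated (9 incl. alternates): #1, #2, #4, #5, #10, #12, #13, #15, #17.
Of those, in Precinct 1: #10, #13, #17 → 3.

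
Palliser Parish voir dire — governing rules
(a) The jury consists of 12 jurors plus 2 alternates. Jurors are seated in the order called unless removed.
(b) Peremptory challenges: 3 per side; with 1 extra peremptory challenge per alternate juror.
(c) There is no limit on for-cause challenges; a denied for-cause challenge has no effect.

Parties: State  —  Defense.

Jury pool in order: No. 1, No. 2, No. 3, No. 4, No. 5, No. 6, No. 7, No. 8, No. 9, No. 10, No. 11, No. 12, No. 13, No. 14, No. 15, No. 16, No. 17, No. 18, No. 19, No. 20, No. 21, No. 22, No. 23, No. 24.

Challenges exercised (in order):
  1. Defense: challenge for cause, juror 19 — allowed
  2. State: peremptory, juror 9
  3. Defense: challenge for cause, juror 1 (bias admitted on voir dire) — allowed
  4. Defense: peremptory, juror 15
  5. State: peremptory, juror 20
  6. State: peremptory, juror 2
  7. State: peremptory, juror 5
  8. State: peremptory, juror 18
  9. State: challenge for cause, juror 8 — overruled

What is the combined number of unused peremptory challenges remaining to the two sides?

State allotment: 3 base + 1 × 2 alternates = 5. Defense allotment: 3 base + 1 × 2 alternates = 5.
State peremptories used: #9, #20, #2, #5, #18 — 5 (the for-cause on #8 doesn't count).
Defense peremptories used: #15 — 1 (for-cause on #19, #1 don't count).
Remaining: (5 − 5) + (5 − 1) = 4.

4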